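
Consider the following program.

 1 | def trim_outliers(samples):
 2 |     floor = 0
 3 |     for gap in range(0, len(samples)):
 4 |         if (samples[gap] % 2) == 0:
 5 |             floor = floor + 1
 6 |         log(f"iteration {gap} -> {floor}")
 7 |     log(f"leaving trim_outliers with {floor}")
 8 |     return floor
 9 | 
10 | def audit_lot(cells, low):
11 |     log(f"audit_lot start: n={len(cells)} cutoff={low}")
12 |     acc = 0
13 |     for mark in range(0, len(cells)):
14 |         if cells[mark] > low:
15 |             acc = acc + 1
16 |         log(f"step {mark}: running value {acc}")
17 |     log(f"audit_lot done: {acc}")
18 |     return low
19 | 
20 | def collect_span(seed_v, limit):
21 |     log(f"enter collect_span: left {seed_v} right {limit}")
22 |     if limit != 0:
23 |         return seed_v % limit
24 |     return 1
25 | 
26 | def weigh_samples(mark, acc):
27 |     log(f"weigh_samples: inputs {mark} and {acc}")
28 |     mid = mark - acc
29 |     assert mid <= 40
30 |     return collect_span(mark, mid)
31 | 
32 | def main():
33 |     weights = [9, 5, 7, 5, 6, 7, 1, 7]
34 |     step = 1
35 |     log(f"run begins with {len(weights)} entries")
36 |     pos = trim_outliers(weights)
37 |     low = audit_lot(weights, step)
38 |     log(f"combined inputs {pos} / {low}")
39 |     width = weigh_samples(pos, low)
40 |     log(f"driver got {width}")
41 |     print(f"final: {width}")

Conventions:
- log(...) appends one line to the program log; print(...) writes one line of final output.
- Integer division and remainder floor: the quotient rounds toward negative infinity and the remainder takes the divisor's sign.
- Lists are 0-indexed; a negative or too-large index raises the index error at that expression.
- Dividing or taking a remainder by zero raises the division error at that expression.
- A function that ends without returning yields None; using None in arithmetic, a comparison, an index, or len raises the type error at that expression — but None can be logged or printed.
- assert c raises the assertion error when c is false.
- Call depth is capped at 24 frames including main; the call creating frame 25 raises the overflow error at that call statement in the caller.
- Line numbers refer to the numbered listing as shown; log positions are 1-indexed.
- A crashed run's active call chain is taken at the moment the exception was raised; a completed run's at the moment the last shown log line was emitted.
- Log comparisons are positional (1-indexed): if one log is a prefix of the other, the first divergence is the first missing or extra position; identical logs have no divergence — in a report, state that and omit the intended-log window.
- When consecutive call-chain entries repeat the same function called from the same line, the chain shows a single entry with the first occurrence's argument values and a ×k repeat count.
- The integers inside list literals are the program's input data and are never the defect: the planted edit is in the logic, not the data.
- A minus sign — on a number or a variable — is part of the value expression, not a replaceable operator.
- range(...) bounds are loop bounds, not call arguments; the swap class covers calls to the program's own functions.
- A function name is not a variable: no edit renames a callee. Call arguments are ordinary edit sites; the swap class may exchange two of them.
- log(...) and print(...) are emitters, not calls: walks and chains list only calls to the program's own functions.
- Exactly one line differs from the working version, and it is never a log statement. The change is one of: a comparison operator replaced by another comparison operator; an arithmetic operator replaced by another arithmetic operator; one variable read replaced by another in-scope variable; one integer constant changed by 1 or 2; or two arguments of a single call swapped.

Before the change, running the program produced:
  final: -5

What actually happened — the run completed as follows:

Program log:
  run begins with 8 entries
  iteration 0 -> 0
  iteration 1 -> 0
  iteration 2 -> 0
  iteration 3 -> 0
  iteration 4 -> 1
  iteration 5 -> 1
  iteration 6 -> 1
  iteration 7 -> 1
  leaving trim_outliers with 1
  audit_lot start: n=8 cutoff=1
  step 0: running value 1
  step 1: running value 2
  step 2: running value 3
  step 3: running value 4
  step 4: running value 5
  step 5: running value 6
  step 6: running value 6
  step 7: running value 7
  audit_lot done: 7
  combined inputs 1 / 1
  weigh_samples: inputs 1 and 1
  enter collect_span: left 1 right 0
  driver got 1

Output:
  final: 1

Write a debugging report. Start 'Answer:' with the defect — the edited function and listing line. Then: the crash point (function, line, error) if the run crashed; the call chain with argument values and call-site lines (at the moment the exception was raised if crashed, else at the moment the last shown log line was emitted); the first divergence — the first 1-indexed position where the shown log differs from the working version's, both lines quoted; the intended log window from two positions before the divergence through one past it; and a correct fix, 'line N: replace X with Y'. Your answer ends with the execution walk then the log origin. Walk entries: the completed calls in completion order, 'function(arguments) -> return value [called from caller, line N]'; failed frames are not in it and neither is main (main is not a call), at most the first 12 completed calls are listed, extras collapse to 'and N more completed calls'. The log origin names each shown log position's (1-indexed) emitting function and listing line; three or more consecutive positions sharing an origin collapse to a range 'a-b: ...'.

Answer: the defect is in audit_lot at line 18.
Key fact: The earliest visible damage is log position 21 — 'combined inputs 1 / 1' rather than the intended 'combined inputs 1 / 7'.
Call chain: main.
First divergence: at position 21 the run shows 'combined inputs 1 / 1' where the working version logs 'combined inputs 1 / 7'.
Intended log window:
  19: step 7: running value 7
  20: audit_lot done: 7
  21: combined inputs 1 / 7
  22: weigh_samples: inputs 1 and 7
Execution walk:
  trim_outliers([9, 5, 7, 5, 6, 7, 1, 7]) -> 1  [called from main, line 36]
  audit_lot([9, 5, 7, 5, 6, 7, 1, 7], 1) -> 1  [called from main, line 37]
  collect_span(1, 0) -> 1  [called from weigh_samples, line 30]
  weigh_samples(1, 1) -> 1  [called from main, line 39]
Log line origins:
  1: logged in main at line 35
  2-9: logged in trim_outliers at line 6
  10: logged in trim_outliers at line 7
  11: logged in audit_lot at line 11
  12-19: logged in audit_lot at line 16
  20: logged in audit_lot at line 17
  21: logged in main at line 38
  22: logged in weigh_samples at line 27
  23: logged in collect_span at line 21
  24: logged in main at line 40
A correct fix: line 18: replace `low` with `acc`.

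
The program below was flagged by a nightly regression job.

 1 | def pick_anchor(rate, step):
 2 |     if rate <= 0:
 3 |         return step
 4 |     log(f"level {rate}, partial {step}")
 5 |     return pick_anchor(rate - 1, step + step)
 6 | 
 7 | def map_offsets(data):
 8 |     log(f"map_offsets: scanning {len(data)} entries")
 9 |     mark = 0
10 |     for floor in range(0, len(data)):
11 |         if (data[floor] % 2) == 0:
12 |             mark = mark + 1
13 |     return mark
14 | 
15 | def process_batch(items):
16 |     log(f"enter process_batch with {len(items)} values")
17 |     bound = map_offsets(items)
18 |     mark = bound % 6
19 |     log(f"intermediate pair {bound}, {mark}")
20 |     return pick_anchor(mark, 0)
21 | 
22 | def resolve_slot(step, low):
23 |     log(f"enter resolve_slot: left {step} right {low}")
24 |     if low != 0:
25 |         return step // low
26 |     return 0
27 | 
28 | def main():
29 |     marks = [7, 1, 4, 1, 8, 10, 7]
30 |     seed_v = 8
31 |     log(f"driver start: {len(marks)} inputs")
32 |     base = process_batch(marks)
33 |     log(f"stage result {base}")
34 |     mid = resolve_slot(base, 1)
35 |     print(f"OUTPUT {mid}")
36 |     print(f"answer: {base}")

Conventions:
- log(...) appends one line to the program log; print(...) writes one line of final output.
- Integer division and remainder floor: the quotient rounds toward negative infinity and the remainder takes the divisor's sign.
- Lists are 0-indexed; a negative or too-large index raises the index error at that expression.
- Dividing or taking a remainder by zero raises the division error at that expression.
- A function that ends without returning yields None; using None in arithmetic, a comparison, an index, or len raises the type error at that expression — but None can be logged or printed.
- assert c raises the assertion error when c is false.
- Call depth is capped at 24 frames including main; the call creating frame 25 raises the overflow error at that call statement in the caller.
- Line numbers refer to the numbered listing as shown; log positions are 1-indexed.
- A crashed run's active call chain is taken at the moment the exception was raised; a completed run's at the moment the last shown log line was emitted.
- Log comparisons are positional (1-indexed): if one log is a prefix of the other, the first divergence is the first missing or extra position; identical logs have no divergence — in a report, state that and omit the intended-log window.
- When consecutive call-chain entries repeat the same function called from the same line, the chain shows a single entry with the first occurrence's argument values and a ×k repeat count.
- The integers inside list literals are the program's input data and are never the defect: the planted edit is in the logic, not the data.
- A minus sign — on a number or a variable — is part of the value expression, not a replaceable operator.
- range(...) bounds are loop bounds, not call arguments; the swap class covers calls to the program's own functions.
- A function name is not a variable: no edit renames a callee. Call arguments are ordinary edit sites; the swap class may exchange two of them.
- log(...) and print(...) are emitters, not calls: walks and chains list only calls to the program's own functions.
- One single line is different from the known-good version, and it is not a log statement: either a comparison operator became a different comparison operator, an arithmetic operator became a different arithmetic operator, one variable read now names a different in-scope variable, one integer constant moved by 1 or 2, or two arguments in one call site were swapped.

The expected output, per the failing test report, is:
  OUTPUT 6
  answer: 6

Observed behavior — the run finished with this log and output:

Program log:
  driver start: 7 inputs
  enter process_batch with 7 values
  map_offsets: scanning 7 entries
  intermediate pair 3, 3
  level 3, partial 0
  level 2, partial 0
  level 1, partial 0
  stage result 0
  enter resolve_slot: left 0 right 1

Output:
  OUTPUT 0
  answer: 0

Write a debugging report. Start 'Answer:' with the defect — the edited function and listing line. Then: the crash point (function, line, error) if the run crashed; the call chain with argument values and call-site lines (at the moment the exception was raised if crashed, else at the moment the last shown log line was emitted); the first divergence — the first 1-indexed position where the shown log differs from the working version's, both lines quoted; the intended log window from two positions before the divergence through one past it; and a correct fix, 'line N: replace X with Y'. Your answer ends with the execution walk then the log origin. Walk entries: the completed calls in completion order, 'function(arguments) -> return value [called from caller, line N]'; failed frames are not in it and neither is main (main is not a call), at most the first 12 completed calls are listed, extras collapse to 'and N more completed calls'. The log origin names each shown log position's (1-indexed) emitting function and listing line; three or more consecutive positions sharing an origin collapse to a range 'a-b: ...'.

Answer: the defect is in pick_anchor at line 5.
The tell: Log line 6 is where behavior first shows: 'level 2, partial 0' appears instead of 'level 2, partial 3'.
Call chain: main -> resolve_slot(0, 1) (called at line 34).
First divergence: position 6; shown 'level 2, partial 0' vs intended 'level 2, partial 3'.
Intended log window:
  4: intermediate pair 3, 3
  5: level 3, partial 0
  6: level 2, partial 3
  7: level 1, partial 5
Execution walk:
  map_offsets([7, 1, 4, 1, 8, 10, 7]) -> 3  [called from process_batch, line 17]
  pick_anchor(0, 0) -> 0  [called from pick_anchor, line 5]
  pick_anchor(1, 0) -> 0  [called from pick_anchor, line 5]
  pick_anchor(2, 0) -> 0  [called from pick_anchor, line 5]
  pick_anchor(3, 0) -> 0  [called from process_batch, line 20]
  process_batch([7, 1, 4, 1, 8, 10, 7]) -> 0  [called from main, line 32]
  resolve_slot(0, 1) -> 0  [called from main, line 34]
Log origin:
  1: logged in main at line 31
  2: logged in process_batch at line 16
  3: logged in map_offsets at line 8
  4: logged in process_batch at line 19
  5-7: logged in pick_anchor at line 4
  8: logged in main at line 33
  9: logged in resolve_slot at line 23
A correct fix: line 5: replace `step + step` with `step + rate`.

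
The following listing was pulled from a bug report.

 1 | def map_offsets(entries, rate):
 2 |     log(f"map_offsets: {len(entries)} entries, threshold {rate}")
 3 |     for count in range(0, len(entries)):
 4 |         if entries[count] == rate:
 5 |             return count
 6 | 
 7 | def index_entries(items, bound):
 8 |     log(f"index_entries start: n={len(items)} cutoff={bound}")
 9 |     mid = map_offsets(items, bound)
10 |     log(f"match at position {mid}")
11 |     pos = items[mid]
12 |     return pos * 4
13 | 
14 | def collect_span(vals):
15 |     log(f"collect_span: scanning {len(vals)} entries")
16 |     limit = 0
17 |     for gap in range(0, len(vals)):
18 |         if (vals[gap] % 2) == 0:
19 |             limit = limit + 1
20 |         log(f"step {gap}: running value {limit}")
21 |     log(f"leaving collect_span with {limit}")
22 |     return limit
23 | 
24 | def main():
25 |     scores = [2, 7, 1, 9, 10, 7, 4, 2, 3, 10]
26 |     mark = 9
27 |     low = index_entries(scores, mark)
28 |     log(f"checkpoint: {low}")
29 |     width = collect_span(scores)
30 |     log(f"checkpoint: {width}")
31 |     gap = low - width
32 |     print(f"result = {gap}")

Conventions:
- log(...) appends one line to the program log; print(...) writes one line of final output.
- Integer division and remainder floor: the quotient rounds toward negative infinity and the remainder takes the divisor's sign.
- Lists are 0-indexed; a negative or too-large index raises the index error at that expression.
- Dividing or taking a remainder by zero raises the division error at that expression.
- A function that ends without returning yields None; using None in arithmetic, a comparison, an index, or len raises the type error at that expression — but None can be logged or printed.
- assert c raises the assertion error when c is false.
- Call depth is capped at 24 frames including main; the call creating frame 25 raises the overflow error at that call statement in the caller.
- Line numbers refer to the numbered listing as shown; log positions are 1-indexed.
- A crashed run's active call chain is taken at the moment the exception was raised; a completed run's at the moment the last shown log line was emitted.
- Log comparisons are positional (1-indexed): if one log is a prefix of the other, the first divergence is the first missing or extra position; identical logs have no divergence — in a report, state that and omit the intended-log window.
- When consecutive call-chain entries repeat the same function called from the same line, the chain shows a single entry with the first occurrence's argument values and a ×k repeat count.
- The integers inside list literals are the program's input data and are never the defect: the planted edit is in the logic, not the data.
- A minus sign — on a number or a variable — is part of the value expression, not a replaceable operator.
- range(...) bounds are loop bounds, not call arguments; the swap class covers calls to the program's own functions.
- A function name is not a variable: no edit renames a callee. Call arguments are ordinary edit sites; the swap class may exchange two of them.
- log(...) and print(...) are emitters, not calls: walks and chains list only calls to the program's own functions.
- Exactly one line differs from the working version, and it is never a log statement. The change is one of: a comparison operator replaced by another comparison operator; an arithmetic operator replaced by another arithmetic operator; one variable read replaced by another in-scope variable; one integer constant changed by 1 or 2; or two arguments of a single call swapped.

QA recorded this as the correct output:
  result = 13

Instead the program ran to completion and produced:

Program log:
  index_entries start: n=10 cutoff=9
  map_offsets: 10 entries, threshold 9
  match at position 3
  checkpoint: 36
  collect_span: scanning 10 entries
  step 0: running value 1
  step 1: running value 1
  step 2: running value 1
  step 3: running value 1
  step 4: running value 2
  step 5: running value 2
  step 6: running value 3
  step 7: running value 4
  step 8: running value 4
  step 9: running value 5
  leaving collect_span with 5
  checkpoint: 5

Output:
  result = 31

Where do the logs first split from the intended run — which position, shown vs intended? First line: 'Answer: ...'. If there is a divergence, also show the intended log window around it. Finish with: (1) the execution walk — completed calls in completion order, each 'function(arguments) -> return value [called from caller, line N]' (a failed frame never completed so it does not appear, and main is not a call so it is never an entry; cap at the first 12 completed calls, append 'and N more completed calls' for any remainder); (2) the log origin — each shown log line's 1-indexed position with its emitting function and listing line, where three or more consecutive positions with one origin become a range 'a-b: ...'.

Answer: position 4; shown 'checkpoint: 36' vs intended 'checkpoint: 18'.
Intended log window:
  2: map_offsets: 10 entries, threshold 9
  3: match at position 3
  4: checkpoint: 18
  5: collect_span: scanning 10 entries
Execution walk:
  map_offsets([2, 7, 1, 9, 10, 7, 4, 2, 3, 10], 9) -> 3  [called from index_entries, line 9]
  index_entries([2, 7, 1, 9, 10, 7, 4, 2, 3, 10], 9) -> 36  [called from main, line 27]
  collect_span([2, 7, 1, 9, 10, 7, 4, 2, 3, 10]) -> 5  [called from main, line 29]
Log line origins:
  1: from index_entries, line 8
  2: from map_offsets, line 2
  3: from index_entries, line 10
  4: from main, line 28
  5: from collect_span, line 15
  6-15: from collect_span, line 20
  16: from collect_span, line 21
  17: from main, line 30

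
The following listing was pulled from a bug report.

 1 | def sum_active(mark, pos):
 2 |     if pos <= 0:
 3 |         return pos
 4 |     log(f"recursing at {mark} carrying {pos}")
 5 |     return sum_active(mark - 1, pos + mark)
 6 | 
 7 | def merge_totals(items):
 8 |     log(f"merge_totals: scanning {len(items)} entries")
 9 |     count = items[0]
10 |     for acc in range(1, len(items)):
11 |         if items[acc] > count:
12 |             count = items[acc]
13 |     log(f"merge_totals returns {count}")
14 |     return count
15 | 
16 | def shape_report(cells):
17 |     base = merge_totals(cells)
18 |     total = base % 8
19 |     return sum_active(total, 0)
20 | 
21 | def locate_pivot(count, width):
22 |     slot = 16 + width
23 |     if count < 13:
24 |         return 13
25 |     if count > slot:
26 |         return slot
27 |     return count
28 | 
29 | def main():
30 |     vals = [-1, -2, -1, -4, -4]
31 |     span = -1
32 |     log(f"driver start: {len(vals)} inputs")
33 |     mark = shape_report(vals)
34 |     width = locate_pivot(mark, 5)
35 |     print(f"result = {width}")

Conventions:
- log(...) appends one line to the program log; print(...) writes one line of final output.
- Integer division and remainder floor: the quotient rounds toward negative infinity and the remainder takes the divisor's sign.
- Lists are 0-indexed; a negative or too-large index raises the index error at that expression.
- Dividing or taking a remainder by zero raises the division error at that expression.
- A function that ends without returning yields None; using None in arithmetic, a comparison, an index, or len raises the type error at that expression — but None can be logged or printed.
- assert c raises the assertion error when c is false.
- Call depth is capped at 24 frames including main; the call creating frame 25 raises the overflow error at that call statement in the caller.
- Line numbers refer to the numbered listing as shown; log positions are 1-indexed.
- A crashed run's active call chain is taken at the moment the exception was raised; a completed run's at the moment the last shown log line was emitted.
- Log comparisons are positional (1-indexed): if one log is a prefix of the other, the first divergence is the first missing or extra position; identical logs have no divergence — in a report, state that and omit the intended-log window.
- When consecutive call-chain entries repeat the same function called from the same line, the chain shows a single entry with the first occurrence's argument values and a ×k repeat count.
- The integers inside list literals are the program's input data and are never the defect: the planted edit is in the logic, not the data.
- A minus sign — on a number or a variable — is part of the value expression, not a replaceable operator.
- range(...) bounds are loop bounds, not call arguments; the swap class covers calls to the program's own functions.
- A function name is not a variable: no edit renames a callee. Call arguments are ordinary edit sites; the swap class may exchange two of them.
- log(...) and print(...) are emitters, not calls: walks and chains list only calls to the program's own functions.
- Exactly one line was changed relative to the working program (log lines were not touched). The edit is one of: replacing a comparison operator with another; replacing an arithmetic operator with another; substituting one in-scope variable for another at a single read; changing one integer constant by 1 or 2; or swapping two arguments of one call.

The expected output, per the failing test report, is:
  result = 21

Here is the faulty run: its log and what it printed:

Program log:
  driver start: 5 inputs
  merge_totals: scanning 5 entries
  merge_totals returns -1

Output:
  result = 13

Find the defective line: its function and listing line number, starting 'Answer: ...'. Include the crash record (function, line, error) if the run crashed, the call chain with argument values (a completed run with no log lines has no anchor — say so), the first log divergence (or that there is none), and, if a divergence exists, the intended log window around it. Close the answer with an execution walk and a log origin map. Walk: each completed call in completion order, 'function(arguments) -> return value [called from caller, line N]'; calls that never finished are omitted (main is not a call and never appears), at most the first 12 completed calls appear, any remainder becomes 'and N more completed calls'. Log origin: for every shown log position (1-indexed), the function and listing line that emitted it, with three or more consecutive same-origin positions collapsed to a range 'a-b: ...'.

Answer: the defect is in sum_active at line 2.
Key observation: A complete run would log 'recursing at 7 carrying 0' next, but this one stopped at 3 lines.
Call chain: main -> shape_report([-1, -2, -1, -4, -4]) (called at line 33) -> merge_totals([-1, -2, -1, -4, -4]) (called at line 17).
First divergence: position 4 — after 3 matching lines the faulty run goes silent; intended next line 'recursing at 7 carrying 0'.
Intended log window:
  2: merge_totals: scanning 5 entries
  3: merge_totals returns -1
  4: recursing at 7 carrying 0
  5: recursing at 6 carrying 7
Execution walk:
  merge_totals([-1, -2, -1, -4, -4]) -> -1  [called from shape_report, line 17]
  sum_active(7, 0) -> 0  [called from shape_report, line 19]
  shape_report([-1, -2, -1, -4, -4]) -> 0  [called from main, line 33]
  locate_pivot(0, 5) -> 13  [called from main, line 34]
Origin of each log line:
  1 — main, line 32
  2 — merge_totals, line 8
  3 — merge_totals, line 13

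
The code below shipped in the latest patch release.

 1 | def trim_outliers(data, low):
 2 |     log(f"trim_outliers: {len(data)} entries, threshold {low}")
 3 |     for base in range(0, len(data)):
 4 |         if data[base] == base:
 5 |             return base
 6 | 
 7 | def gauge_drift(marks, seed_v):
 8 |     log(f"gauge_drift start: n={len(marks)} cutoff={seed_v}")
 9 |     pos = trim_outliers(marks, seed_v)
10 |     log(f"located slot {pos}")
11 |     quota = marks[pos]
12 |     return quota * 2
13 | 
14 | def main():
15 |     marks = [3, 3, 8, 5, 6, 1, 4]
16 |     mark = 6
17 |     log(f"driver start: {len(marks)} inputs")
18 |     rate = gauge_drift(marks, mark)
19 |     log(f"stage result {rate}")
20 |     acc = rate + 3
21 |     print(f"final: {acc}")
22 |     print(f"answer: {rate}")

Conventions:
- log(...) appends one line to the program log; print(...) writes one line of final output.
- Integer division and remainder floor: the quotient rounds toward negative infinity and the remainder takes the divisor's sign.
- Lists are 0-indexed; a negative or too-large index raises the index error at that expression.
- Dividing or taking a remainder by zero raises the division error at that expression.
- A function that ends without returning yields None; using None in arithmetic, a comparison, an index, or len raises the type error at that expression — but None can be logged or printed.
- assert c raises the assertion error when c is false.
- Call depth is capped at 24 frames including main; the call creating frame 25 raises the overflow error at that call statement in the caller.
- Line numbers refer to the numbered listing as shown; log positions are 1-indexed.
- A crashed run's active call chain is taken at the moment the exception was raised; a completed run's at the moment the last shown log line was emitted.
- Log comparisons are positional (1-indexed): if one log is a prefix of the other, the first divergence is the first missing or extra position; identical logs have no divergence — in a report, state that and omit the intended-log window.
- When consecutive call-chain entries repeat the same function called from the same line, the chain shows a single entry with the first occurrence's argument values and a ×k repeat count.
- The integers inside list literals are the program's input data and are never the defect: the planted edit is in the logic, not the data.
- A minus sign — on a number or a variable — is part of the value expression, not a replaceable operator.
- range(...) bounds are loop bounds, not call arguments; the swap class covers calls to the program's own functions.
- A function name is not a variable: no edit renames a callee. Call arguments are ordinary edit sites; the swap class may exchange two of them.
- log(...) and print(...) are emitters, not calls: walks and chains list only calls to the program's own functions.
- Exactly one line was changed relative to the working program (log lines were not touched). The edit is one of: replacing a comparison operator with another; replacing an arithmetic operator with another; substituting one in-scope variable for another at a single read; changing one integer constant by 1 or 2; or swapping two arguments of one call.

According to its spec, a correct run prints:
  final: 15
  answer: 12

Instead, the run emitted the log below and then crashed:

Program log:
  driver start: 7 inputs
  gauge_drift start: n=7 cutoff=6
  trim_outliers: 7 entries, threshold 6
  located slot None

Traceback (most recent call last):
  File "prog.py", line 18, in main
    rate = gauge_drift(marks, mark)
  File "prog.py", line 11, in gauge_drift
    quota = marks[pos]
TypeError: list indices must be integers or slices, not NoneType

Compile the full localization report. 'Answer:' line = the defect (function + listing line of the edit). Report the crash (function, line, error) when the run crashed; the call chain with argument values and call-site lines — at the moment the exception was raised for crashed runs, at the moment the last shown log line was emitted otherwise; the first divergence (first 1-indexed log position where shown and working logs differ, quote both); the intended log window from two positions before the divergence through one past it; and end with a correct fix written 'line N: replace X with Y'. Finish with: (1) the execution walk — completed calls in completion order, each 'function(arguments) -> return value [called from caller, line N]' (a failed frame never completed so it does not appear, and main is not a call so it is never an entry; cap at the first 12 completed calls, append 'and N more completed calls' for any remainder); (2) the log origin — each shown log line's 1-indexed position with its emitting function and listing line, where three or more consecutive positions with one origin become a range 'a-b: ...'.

Answer: the defect is in trim_outliers at line 4.
The tell: At log position 4 the runs split — shown 'located slot None', but the working version logs 'located slot 4'.
Crash: gauge_drift, line 11, TypeError.
Call chain: main -> gauge_drift([3, 3, 8, 5, 6, 1, 4], 6) (called at line 18).
First divergence: position 4; shown 'located slot None' vs intended 'located slot 4'.
Intended log window:
  2: gauge_drift start: n=7 cutoff=6
  3: trim_outliers: 7 entries, threshold 6
  4: located slot 4
  5: stage result 12
Execution walk:
  trim_outliers([3, 3, 8, 5, 6, 1, 4], 6) -> None  [called from gauge_drift, line 9]
Log origin:
  1: logged in main at line 17
  2: logged in gauge_drift at line 8
  3: logged in trim_outliers at line 2
  4: logged in gauge_drift at line 10
A correct fix: line 4: replace `data[base] == base` with `data[base] == low`.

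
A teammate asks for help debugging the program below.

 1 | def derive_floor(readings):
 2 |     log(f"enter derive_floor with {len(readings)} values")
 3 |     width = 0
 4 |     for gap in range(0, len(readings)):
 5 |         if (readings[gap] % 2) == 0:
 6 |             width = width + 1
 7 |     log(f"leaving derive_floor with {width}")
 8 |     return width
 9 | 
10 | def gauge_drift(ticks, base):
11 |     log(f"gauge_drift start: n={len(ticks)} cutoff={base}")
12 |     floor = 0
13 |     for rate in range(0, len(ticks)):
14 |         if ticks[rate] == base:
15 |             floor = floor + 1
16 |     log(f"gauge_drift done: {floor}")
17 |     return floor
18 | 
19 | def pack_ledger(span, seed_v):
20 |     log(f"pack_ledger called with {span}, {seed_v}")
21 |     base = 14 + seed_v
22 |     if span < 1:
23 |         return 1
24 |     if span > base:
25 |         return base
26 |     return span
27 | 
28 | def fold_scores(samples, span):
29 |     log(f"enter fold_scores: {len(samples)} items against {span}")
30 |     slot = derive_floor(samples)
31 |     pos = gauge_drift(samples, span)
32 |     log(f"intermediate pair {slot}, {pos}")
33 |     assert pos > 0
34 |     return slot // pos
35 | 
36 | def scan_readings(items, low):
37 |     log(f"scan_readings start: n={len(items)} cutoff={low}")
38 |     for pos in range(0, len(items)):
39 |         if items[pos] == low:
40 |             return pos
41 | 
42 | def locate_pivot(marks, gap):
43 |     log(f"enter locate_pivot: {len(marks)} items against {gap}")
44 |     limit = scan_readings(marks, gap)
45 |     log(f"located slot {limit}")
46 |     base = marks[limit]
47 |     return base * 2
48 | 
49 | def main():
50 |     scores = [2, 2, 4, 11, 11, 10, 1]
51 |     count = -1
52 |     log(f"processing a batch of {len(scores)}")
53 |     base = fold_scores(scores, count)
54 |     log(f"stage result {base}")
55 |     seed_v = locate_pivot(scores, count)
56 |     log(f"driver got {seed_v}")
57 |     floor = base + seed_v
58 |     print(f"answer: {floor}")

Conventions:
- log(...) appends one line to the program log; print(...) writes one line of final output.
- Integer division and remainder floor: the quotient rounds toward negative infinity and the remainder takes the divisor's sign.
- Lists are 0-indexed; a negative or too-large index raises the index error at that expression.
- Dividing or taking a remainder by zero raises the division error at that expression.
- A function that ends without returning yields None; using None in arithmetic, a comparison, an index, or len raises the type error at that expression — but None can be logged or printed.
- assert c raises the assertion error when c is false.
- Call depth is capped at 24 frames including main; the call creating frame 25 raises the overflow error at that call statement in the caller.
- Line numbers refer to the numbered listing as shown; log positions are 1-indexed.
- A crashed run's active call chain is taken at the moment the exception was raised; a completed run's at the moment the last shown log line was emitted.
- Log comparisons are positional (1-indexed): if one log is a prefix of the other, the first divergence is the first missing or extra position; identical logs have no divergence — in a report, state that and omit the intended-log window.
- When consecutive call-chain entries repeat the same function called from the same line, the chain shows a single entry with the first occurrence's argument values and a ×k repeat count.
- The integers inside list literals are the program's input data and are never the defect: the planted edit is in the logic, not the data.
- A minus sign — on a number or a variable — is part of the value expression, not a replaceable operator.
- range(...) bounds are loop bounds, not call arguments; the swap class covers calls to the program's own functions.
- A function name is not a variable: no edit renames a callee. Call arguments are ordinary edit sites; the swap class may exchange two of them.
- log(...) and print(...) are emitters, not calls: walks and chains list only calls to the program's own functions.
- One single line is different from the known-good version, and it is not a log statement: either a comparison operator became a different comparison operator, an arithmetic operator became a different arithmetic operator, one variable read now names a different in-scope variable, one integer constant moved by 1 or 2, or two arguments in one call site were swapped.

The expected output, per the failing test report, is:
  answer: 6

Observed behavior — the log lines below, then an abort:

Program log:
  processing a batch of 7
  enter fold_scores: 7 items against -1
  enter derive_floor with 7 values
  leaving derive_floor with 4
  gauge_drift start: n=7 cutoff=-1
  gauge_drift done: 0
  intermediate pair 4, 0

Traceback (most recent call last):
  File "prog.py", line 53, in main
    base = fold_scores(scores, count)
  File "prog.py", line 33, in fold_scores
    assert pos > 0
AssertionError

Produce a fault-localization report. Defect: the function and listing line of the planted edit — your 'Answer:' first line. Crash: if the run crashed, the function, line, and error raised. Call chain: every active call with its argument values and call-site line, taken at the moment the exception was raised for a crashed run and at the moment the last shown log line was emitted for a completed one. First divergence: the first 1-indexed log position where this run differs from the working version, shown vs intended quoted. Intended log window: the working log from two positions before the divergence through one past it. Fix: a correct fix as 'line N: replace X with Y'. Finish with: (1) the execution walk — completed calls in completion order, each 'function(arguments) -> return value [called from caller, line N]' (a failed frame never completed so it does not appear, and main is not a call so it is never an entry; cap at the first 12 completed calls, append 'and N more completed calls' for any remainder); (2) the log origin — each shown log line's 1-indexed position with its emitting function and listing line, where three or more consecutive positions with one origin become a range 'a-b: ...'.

Answer: the defect is in main at line 51.
The tell: The earliest visible damage is log position 2 — 'enter fold_scores: 7 items against -1' rather than the intended 'enter fold_scores: 7 items against 1'.
Crash: fold_scores, line 33, AssertionError.
Call chain: main -> fold_scores([2, 2, 4, 11, 11, 10, 1], -1) (called at line 53).
First divergence: position 2; shown 'enter fold_scores: 7 items against -1' vs intended 'enter fold_scores: 7 items against 1'.
Intended log window:
  1: processing a batch of 7
  2: enter fold_scores: 7 items against 1
  3: enter derive_floor with 7 values
Execution walk:
  derive_floor([2, 2, 4, 11, 11, 10, 1]) -> 4  [called from fold_scores, line 30]
  gauge_drift([2, 2, 4, 11, 11, 10, 1], -1) -> 0  [called from fold_scores, line 31]
Log origins:
  1: emitted by main (line 52)
  2: emitted by fold_scores (line 29)
  3: emitted by derive_floor (line 2)
  4: emitted by derive_floor (line 7)
  5: emitted by gauge_drift (line 11)
  6: emitted by gauge_drift (line 16)
  7: emitted by fold_scores (line 32)
A correct fix: line 51: replace `-1` with `1`.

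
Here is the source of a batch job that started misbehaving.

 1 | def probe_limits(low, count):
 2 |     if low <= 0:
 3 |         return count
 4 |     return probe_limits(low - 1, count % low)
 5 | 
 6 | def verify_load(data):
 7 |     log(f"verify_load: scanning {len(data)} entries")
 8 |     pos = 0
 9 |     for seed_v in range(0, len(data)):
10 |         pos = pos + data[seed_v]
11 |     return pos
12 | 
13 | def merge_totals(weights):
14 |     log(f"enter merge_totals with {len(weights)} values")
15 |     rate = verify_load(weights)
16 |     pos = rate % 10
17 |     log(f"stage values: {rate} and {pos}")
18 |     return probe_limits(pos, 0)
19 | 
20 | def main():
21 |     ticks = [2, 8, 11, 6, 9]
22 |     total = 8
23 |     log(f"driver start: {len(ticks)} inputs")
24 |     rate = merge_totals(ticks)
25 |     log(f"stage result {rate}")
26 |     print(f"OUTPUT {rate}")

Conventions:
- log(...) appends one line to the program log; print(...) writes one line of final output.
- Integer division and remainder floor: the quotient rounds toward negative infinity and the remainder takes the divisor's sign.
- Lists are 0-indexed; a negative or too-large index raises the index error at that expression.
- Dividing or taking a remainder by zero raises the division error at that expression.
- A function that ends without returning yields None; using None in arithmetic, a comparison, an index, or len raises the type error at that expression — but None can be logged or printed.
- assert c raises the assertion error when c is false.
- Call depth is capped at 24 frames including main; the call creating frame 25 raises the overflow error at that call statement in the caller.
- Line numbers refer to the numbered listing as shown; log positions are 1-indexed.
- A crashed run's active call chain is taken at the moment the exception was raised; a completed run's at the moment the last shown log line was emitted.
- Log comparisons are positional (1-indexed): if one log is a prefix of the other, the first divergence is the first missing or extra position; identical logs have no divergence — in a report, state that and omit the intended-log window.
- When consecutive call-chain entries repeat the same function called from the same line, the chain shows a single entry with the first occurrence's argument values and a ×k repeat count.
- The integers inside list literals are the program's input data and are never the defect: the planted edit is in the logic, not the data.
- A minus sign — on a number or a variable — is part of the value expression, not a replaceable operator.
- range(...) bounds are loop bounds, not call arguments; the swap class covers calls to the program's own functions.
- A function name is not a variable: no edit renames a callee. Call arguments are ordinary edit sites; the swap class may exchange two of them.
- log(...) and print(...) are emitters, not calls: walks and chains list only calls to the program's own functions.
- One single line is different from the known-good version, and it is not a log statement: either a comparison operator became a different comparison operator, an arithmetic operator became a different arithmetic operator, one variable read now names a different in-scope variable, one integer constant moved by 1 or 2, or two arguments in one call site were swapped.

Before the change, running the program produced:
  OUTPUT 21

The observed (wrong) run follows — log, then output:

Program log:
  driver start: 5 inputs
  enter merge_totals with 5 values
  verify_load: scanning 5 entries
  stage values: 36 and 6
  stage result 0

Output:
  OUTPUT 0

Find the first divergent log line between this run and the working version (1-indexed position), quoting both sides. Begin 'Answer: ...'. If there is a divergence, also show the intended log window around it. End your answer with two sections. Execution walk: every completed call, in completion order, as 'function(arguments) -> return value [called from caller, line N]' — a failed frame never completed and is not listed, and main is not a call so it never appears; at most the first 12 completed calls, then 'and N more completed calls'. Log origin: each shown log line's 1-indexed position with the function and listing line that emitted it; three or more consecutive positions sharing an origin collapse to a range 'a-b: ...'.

Answer: at position 5 the run shows 'stage result 0' where the working version logs 'stage result 21'.
Intended log window:
  3: verify_load: scanning 5 entries
  4: stage values: 36 and 6
  5: stage result 21
Execution walk:
  verify_load([2, 8, 11, 6, 9]) -> 36  [called from merge_totals, line 15]
  probe_limits(0, 0) -> 0  [called from probe_limits, line 4]
  probe_limits(1, 0) -> 0  [called from probe_limits, line 4]
  probe_limits(2, 0) -> 0  [called from probe_limits, line 4]
  probe_limits(3, 0) -> 0  [called from probe_limits, line 4]
  probe_limits(4, 0) -> 0  [called from probe_limits, line 4]
  probe_limits(5, 0) -> 0  [called from probe_limits, line 4]
  probe_limits(6, 0) -> 0  [called from merge_totals, line 18]
  merge_totals([2, 8, 11, 6, 9]) -> 0  [called from main, line 24]
Log line origins:
  1: logged in main at line 23
  2: logged in merge_totals at line 14
  3: logged in verify_load at line 7
  4: logged in merge_totals at line 17
  5: logged in main at line 25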